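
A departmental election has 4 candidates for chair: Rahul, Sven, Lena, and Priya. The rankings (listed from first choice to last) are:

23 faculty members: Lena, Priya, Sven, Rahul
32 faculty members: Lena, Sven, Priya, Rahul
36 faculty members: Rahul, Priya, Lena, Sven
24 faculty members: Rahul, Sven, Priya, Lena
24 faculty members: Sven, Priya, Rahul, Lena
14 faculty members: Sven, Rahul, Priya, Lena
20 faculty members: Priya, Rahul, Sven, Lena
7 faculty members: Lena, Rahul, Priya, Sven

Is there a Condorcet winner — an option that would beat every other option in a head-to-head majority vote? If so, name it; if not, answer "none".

none

Checking pairwise contests:
Sven beats Rahul 93–87.
Lena beats Sven 98–82.
Rahul beats Lena 118–62.
Sven beats Priya 94–86.
Every option loses at least one head-to-head, so there is no Condorcet winner.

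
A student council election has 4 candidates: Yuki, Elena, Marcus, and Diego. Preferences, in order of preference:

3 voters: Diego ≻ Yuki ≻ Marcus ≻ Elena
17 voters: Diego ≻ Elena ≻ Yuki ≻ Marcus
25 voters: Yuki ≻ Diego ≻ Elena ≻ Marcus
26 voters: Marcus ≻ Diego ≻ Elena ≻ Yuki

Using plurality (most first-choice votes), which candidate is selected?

First-place votes: Yuki 25, Elena 0, Marcus 26, Diego 20.
Marcus has the most first-place votes.

Marcus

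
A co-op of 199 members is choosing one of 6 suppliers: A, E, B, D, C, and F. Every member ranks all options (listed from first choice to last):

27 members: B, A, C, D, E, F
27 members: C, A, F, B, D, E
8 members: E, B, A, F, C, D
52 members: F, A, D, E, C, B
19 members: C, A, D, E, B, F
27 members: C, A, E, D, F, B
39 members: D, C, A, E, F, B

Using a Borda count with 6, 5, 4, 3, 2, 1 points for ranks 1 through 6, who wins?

A: 27·5 + 27·5 + 8·4 + 52·5 + 19·5 + 27·5 + 39·4 = 948
E: 27·2 + 27·1 + 8·6 + 52·3 + 19·3 + 27·4 + 39·3 = 567
B: 27·6 + 27·3 + 8·5 + 52·1 + 19·2 + 27·1 + 39·1 = 439
D: 27·3 + 27·2 + 8·1 + 52·4 + 19·4 + 27·3 + 39·6 = 742
C: 27·4 + 27·6 + 8·2 + 52·2 + 19·6 + 27·6 + 39·5 = 861
F: 27·1 + 27·4 + 8·3 + 52·6 + 19·1 + 27·2 + 39·2 = 622
A has the highest Borda score (948).

A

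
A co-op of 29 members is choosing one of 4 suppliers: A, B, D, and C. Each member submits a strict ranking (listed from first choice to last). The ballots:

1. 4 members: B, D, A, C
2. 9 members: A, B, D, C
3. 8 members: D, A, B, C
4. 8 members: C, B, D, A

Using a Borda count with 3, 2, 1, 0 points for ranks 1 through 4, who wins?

B

A: 4·1 + 9·3 + 8·2 + 8·0 = 47
B: 4·3 + 9·2 + 8·1 + 8·2 = 54
D: 4·2 + 9·1 + 8·3 + 8·1 = 49
C: 4·0 + 9·0 + 8·0 + 8·3 = 24
B has the highest Borda score (54).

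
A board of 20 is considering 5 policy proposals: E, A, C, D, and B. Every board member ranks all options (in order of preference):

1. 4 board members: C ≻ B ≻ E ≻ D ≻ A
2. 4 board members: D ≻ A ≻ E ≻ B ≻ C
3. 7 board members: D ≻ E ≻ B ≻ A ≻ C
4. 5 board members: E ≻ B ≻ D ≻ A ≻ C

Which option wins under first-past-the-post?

First-place votes: E 5, A 0, C 4, D 11, B 0.
D has the most first-place votes.

D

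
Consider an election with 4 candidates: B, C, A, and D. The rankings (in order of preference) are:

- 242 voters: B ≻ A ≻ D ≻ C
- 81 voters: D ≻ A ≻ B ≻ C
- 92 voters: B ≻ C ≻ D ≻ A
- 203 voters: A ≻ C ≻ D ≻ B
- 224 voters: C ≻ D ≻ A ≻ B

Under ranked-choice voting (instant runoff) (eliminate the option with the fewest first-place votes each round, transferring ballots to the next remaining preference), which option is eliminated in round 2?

C

Round 1: B 334, C 224, A 203, D 81. Eliminate D.
Round 2: B 334, C 224, A 284. Eliminate C.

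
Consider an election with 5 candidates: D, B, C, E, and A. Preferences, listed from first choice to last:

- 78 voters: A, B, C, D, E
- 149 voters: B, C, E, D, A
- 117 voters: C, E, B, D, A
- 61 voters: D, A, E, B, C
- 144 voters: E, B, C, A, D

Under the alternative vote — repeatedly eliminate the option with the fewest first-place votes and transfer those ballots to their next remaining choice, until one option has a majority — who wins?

Round 1: D 61, B 149, C 117, E 144, A 78. Eliminate D.
Round 2: B 149, C 117, E 144, A 139. Eliminate C.
Round 3: B 149, E 261, A 139. Eliminate A.
Round 4: B 227, E 322. E has a majority.

E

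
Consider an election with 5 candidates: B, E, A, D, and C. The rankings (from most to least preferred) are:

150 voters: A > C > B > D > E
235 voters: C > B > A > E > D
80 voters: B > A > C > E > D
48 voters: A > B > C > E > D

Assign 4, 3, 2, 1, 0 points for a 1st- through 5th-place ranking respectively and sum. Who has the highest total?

C

B: 150·2 + 235·3 + 80·4 + 48·3 = 1469
E: 150·0 + 235·1 + 80·1 + 48·1 = 363
A: 150·4 + 235·2 + 80·3 + 48·4 = 1502
D: 150·1 + 235·0 + 80·0 + 48·0 = 150
C: 150·3 + 235·4 + 80·2 + 48·2 = 1646
C has the highest Borda score (1646).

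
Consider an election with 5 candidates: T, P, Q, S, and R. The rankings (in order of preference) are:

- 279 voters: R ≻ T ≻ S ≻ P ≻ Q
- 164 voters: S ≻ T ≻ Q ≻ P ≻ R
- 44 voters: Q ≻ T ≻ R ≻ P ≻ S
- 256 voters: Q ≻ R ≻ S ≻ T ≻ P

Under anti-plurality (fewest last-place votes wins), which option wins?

T

Last-place votes: T 0, P 256, Q 279, S 44, R 164.
T is ranked last by the fewest voters, so T wins.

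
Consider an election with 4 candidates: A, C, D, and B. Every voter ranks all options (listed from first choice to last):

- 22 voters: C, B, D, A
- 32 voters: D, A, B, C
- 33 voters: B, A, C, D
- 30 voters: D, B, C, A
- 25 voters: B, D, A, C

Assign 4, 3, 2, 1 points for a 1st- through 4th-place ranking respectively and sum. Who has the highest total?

B

A: 22·1 + 32·3 + 33·3 + 30·1 + 25·2 = 297
C: 22·4 + 32·1 + 33·2 + 30·2 + 25·1 = 271
D: 22·2 + 32·4 + 33·1 + 30·4 + 25·3 = 400
B: 22·3 + 32·2 + 33·4 + 30·3 + 25·4 = 452
B has the highest Borda score (452).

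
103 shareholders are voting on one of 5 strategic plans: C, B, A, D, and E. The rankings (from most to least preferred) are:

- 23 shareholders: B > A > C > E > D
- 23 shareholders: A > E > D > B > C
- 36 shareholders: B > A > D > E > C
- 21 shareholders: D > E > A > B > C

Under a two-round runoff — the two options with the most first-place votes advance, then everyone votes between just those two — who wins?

B

Round 1 first-place votes: C 0, B 59, A 23, D 21, E 0.
B and A advance.
Runoff: B is preferred to A by 59 voters; A by 44.
B wins the runoff.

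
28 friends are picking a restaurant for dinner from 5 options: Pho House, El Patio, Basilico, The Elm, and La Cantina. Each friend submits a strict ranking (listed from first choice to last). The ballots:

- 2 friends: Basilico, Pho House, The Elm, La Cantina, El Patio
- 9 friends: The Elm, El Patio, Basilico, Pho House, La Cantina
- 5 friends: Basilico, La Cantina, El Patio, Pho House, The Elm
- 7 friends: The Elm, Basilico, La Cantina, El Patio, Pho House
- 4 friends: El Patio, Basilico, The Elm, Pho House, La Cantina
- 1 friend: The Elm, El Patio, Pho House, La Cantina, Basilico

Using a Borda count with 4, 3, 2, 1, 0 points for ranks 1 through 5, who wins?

The Elm

Pho House: 2·3 + 9·1 + 5·1 + 7·0 + 4·1 + 1·2 = 26
El Patio: 2·0 + 9·3 + 5·2 + 7·1 + 4·4 + 1·3 = 63
Basilico: 2·4 + 9·2 + 5·4 + 7·3 + 4·3 + 1·0 = 79
The Elm: 2·2 + 9·4 + 5·0 + 7·4 + 4·2 + 1·4 = 80
La Cantina: 2·1 + 9·0 + 5·3 + 7·2 + 4·0 + 1·1 = 32
The Elm has the highest Borda score (80).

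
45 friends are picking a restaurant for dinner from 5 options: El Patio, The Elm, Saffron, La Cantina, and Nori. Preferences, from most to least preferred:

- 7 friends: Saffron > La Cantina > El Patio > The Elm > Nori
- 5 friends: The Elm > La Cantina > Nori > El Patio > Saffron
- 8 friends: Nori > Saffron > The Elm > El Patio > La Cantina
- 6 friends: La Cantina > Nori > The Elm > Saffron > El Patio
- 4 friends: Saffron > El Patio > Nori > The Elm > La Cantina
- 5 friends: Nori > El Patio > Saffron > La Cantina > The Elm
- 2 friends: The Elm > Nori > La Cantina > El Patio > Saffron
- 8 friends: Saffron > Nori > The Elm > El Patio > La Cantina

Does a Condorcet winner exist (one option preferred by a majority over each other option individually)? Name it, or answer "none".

Nori

Nori vs El Patio: 34–11 for Nori.
Nori vs The Elm: 31–14 for Nori.
Nori vs Saffron: 26–19 for Nori.
Nori vs La Cantina: 27–18 for Nori.
Nori beats every other option head-to-head.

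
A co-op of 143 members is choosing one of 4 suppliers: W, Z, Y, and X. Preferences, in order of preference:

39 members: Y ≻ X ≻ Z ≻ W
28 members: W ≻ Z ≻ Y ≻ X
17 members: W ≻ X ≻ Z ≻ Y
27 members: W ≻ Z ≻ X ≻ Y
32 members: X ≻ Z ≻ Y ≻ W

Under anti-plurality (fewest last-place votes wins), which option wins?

Z

Last-place votes: W 71, Z 0, Y 44, X 28.
Z is ranked last by the fewest voters, so Z wins.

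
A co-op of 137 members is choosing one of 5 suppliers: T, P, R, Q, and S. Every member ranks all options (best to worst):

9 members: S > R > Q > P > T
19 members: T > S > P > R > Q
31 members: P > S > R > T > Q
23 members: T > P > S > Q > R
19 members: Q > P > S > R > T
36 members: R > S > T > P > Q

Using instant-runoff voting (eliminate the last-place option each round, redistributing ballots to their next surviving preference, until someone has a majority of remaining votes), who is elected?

Round 1: T 42, P 31, R 36, Q 19, S 9. Eliminate S.
Round 2: T 42, P 31, R 45, Q 19. Eliminate Q.
Round 3: T 42, P 50, R 45. Eliminate T.
Round 4: P 92, R 45. P has a majority.

P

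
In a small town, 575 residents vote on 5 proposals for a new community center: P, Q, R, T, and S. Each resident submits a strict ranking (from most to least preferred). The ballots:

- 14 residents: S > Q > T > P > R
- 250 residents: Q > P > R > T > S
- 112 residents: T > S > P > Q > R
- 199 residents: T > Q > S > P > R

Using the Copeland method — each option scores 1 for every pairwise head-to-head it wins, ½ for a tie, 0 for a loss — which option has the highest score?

T

P: beats R; loses to Q, T, and S → score 1.
Q: beats P, R, and S; loses to T → score 3.
R: loses to P, Q, T, and S → score 0.
T: beats P, Q, R, and S → score 4.
S: beats P and R; loses to Q and T → score 2.
T has the best pairwise record.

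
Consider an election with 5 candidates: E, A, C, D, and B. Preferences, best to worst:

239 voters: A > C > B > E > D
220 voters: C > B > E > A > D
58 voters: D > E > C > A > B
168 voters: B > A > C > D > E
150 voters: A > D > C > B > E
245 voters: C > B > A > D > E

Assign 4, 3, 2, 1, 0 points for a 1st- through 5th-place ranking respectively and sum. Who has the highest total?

E: 239·1 + 220·2 + 58·3 + 168·0 + 150·0 + 245·0 = 853
A: 239·4 + 220·1 + 58·1 + 168·3 + 150·4 + 245·2 = 2828
C: 239·3 + 220·4 + 58·2 + 168·2 + 150·2 + 245·4 = 3329
D: 239·0 + 220·0 + 58·4 + 168·1 + 150·3 + 245·1 = 1095
B: 239·2 + 220·3 + 58·0 + 168·4 + 150·1 + 245·3 = 2695
C has the highest Borda score (3329).

C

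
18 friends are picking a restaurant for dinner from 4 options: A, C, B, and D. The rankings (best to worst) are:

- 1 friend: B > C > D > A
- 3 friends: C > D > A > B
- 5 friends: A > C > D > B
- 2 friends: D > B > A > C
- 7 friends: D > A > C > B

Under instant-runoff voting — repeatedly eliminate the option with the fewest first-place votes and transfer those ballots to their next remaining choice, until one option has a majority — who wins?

Round 1: A 5, C 3, B 1, D 9. Eliminate B.
Round 2: A 5, C 4, D 9. Eliminate C.
Round 3: A 5, D 13. D has a majority.

D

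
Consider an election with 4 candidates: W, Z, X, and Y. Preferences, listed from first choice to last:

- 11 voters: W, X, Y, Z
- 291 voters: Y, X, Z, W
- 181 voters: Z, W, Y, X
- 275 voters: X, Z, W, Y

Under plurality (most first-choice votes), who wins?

First-place votes: W 11, Z 181, X 275, Y 291.
Y has the most first-place votes.

Y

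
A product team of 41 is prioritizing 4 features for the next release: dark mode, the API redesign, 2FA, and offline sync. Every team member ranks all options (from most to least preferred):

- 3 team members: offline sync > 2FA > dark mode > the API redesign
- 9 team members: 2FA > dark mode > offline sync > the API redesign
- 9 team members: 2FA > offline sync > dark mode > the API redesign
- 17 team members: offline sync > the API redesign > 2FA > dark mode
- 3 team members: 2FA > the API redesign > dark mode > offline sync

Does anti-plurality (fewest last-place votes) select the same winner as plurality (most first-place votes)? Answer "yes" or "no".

Anti-plurality — last-place votes: dark mode 17, the API redesign 21, 2FA 0, offline sync 3. Winner: 2FA.
Plurality — first-place votes: dark mode 0, the API redesign 0, 2FA 21, offline sync 20. Winner: 2FA.
The two methods agree.

yes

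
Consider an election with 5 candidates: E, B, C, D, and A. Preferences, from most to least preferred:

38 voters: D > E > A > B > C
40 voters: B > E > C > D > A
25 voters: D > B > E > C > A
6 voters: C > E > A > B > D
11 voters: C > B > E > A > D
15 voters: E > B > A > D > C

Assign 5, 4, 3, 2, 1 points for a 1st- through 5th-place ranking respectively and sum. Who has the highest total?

E

E: 38·4 + 40·4 + 25·3 + 6·4 + 11·3 + 15·5 = 519
B: 38·2 + 40·5 + 25·4 + 6·2 + 11·4 + 15·4 = 492
C: 38·1 + 40·3 + 25·2 + 6·5 + 11·5 + 15·1 = 308
D: 38·5 + 40·2 + 25·5 + 6·1 + 11·1 + 15·2 = 442
A: 38·3 + 40·1 + 25·1 + 6·3 + 11·2 + 15·3 = 264
E has the highest Borda score (519).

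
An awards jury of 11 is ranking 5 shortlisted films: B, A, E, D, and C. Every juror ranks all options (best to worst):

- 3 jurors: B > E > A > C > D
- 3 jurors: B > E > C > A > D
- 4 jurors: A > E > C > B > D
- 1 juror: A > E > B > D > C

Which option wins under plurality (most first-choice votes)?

First-place votes: B 6, A 5, E 0, D 0, C 0.
B has the most first-place votes.

B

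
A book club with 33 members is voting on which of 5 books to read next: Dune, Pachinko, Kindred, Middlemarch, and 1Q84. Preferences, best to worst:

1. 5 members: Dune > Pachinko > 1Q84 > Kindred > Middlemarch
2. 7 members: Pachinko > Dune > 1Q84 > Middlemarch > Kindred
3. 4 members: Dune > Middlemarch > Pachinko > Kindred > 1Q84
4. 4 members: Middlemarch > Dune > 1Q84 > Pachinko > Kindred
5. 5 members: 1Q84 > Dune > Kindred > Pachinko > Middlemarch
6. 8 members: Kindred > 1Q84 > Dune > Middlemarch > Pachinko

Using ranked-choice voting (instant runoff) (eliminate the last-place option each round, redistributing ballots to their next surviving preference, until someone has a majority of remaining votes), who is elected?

Dune

Round 1: Dune 9, Pachinko 7, Kindred 8, Middlemarch 4, 1Q84 5. Eliminate Middlemarch.
Round 2: Dune 13, Pachinko 7, Kindred 8, 1Q84 5. Eliminate 1Q84.
Round 3: Dune 18, Pachinko 7, Kindred 8. Dune has a majority.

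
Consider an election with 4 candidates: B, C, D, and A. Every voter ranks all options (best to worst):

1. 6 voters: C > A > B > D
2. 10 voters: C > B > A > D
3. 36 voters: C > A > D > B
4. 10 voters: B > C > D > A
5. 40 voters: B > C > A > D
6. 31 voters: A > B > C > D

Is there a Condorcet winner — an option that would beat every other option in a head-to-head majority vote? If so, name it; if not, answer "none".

Checking pairwise contests:
A beats B 73–60.
B beats C 81–52.
B beats D 97–36.
C beats A 102–31.
Every option loses at least one head-to-head, so there is no Condorcet winner.

none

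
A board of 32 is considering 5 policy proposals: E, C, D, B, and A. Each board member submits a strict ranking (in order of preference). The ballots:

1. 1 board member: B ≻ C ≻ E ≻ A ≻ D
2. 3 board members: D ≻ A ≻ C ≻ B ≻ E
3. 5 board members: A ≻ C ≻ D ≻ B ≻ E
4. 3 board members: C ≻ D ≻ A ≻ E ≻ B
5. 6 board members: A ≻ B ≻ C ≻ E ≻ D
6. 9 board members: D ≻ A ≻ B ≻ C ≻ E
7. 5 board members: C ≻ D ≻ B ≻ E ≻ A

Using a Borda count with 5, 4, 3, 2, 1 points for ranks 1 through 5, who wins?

E: 1·3 + 3·1 + 5·1 + 3·2 + 6·2 + 9·1 + 5·2 = 48
C: 1·4 + 3·3 + 5·4 + 3·5 + 6·3 + 9·2 + 5·5 = 109
D: 1·1 + 3·5 + 5·3 + 3·4 + 6·1 + 9·5 + 5·4 = 114
B: 1·5 + 3·2 + 5·2 + 3·1 + 6·4 + 9·3 + 5·3 = 90
A: 1·2 + 3·4 + 5·5 + 3·3 + 6·5 + 9·4 + 5·1 = 119
A has the highest Borda score (119).

A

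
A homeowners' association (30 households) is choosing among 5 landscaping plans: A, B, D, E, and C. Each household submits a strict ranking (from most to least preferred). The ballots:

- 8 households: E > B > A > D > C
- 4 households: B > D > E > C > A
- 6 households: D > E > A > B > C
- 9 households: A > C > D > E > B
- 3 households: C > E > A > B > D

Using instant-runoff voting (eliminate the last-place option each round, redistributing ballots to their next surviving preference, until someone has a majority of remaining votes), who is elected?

D

Round 1: A 9, B 4, D 6, E 8, C 3. Eliminate C.
Round 2: A 9, B 4, D 6, E 11. Eliminate B.
Round 3: A 9, D 10, E 11. Eliminate A.
Round 4: D 19, E 11. D has a majority.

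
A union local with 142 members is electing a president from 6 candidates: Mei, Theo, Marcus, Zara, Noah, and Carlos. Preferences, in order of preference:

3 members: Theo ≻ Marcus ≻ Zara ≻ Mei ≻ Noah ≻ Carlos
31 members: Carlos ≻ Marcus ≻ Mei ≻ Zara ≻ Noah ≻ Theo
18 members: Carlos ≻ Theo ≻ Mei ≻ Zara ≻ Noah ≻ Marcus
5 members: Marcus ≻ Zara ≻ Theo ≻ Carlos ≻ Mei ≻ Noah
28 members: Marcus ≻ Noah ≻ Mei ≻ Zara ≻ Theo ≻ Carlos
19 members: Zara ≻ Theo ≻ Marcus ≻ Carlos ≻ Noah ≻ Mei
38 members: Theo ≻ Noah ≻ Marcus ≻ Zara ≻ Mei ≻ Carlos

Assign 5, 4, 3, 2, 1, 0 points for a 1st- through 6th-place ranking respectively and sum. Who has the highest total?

Mei: 3·2 + 31·3 + 18·3 + 5·1 + 28·3 + 19·0 + 38·1 = 280
Theo: 3·5 + 31·0 + 18·4 + 5·3 + 28·1 + 19·4 + 38·5 = 396
Marcus: 3·4 + 31·4 + 18·0 + 5·5 + 28·5 + 19·3 + 38·3 = 472
Zara: 3·3 + 31·2 + 18·2 + 5·4 + 28·2 + 19·5 + 38·2 = 354
Noah: 3·1 + 31·1 + 18·1 + 5·0 + 28·4 + 19·1 + 38·4 = 335
Carlos: 3·0 + 31·5 + 18·5 + 5·2 + 28·0 + 19·2 + 38·0 = 293
Marcus has the highest Borda score (472).

Marcus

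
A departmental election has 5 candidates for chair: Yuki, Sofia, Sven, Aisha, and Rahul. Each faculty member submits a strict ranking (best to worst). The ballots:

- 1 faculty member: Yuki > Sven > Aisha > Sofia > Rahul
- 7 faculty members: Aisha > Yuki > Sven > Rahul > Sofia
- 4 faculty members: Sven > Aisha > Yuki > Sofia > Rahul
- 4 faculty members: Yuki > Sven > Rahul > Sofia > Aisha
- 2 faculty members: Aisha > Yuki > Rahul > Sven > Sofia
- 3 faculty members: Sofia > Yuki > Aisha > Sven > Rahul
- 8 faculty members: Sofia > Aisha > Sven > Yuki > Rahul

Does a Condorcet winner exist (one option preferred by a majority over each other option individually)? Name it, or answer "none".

Checking pairwise contests:
Aisha beats Yuki 21–8.
Yuki beats Sofia 18–11.
Yuki beats Sven 17–12.
Sofia beats Aisha 15–14.
Yuki beats Rahul 29–0.
Every option loses at least one head-to-head, so there is no Condorcet winner.

none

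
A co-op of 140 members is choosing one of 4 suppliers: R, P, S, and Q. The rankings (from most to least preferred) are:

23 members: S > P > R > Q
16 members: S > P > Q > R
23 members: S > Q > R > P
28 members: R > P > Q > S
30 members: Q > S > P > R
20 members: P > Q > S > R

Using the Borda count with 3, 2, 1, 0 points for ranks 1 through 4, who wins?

R: 23·1 + 16·0 + 23·1 + 28·3 + 30·0 + 20·0 = 130
P: 23·2 + 16·2 + 23·0 + 28·2 + 30·1 + 20·3 = 224
S: 23·3 + 16·3 + 23·3 + 28·0 + 30·2 + 20·1 = 266
Q: 23·0 + 16·1 + 23·2 + 28·1 + 30·3 + 20·2 = 220
S has the highest Borda score (266).

S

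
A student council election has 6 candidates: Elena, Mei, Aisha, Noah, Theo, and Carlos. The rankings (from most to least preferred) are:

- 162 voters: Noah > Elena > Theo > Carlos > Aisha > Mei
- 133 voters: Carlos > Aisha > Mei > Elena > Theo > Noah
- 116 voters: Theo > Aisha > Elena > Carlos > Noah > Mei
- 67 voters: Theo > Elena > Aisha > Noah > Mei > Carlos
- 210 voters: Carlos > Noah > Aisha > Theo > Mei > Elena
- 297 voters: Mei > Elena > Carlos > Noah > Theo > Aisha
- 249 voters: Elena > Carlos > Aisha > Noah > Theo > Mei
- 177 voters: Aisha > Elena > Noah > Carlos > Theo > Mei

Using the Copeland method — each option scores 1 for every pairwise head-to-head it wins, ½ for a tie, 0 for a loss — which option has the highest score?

Elena: beats Mei, Aisha, Noah, Theo, and Carlos → score 5.
Mei: loses to Elena, Aisha, Noah, Theo, and Carlos → score 0.
Aisha: beats Mei, Noah, and Theo; loses to Elena and Carlos → score 3.
Noah: beats Mei and Theo; loses to Elena, Aisha, and Carlos → score 2.
Theo: beats Mei; loses to Elena, Aisha, Noah, and Carlos → score 1.
Carlos: beats Mei, Aisha, Noah, and Theo; loses to Elena → score 4.
Elena has the best pairwise record.

Elena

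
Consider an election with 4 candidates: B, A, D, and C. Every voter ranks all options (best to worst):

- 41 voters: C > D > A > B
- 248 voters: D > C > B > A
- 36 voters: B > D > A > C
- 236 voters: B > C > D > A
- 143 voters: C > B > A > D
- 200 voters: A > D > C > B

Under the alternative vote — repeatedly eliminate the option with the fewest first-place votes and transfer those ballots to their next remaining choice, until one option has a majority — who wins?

D

Round 1: B 272, A 200, D 248, C 184. Eliminate C.
Round 2: B 415, A 200, D 289. Eliminate A.
Round 3: B 415, D 489. D has a majority.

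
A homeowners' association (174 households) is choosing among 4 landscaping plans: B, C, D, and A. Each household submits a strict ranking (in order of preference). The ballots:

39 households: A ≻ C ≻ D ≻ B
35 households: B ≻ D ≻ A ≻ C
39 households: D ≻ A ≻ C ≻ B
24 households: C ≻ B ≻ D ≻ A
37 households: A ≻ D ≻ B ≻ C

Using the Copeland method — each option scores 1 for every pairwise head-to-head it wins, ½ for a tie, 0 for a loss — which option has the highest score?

B: loses to C, D, and A → score 0.
C: beats B; loses to D and A → score 1.
D: beats B, C, and A → score 3.
A: beats B and C; loses to D → score 2.
D has the best pairwise record.

D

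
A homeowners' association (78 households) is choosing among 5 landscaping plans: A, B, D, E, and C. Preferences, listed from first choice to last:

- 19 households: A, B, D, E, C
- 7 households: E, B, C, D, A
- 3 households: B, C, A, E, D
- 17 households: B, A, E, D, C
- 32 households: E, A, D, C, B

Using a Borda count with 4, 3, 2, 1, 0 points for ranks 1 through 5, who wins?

A: 19·4 + 7·0 + 3·2 + 17·3 + 32·3 = 229
B: 19·3 + 7·3 + 3·4 + 17·4 + 32·0 = 158
D: 19·2 + 7·1 + 3·0 + 17·1 + 32·2 = 126
E: 19·1 + 7·4 + 3·1 + 17·2 + 32·4 = 212
C: 19·0 + 7·2 + 3·3 + 17·0 + 32·1 = 55
A has the highest Borda score (229).

A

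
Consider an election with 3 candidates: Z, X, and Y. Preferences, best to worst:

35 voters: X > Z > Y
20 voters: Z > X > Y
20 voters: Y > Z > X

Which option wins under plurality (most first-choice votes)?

X

First-place votes: Z 20, X 35, Y 20.
X has the most first-place votes.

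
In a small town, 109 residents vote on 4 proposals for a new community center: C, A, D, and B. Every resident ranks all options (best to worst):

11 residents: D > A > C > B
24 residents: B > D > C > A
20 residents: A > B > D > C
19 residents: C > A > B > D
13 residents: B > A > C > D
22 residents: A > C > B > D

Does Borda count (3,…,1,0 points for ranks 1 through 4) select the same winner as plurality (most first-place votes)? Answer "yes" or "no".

Borda — scores: C 149, A 212, D 101, B 192. Winner: A.
Plurality — first-place votes: C 19, A 42, D 11, B 37. Winner: A.
The two methods agree.

yes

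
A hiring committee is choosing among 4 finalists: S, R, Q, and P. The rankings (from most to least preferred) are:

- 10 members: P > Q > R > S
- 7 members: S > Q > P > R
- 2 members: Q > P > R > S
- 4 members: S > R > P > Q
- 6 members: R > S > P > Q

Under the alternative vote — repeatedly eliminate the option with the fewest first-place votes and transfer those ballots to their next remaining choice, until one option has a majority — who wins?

Round 1: S 11, R 6, Q 2, P 10. Eliminate Q.
Round 2: S 11, R 6, P 12. Eliminate R.
Round 3: S 17, P 12. S has a majority.

S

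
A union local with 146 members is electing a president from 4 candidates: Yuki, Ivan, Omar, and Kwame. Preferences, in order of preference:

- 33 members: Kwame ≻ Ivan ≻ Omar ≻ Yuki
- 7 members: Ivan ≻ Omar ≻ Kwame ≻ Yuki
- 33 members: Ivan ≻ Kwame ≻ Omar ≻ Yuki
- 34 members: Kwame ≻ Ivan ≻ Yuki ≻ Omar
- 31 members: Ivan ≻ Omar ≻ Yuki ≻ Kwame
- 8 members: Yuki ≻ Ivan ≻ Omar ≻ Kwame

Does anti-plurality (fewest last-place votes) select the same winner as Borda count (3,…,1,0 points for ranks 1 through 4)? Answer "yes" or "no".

yes

Anti-plurality — last-place votes: Yuki 73, Ivan 0, Omar 34, Kwame 39. Winner: Ivan.
Borda — scores: Yuki 89, Ivan 363, Omar 150, Kwame 274. Winner: Ivan.
The two methods agree.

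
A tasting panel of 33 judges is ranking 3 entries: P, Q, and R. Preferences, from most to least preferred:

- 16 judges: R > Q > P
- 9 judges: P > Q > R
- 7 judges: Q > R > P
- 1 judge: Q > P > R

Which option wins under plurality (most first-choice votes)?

First-place votes: P 9, Q 8, R 16.
R has the most first-place votes.

R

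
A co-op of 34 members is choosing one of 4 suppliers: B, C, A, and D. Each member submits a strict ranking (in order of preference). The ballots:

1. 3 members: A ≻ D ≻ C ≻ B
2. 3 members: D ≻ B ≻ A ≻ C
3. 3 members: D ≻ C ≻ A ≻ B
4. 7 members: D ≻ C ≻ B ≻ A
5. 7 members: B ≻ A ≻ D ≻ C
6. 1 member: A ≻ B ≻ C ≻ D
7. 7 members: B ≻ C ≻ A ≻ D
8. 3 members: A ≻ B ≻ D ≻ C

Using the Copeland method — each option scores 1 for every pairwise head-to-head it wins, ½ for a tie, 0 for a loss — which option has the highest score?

B

B: beats C, A, and D → score 3.
C: ties A; loses to B and D → score 0.5.
A: beats D; ties C; loses to B → score 1.5.
D: beats C; loses to B and A → score 1.
B has the best pairwise record.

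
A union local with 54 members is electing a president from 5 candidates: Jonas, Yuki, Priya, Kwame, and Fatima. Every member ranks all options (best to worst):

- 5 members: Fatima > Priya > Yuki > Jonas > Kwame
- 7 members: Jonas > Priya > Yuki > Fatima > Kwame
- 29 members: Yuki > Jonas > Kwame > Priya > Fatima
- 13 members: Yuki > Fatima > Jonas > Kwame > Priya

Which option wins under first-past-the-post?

Yuki

First-place votes: Jonas 7, Yuki 42, Priya 0, Kwame 0, Fatima 5.
Yuki has the most first-place votes.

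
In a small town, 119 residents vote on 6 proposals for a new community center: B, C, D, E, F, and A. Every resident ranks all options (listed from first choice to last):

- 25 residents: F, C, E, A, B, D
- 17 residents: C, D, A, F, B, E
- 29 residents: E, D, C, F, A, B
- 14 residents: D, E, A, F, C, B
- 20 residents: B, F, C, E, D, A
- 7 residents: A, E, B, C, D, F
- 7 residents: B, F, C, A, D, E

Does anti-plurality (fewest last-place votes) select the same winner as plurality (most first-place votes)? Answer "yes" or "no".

Anti-plurality — last-place votes: B 43, C 0, D 25, E 24, F 7, A 20. Winner: C.
Plurality — first-place votes: B 27, C 17, D 14, E 29, F 25, A 7. Winner: E.
The two methods disagree.

no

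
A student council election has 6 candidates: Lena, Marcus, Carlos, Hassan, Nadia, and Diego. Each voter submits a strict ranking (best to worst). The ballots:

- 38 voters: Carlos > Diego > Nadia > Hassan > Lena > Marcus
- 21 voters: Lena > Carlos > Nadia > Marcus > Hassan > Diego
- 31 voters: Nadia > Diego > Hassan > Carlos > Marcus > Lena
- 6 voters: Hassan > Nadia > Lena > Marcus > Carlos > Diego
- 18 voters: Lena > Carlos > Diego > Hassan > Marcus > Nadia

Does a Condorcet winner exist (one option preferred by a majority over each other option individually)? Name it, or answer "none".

Carlos

Carlos vs Lena: 69–45 for Carlos.
Carlos vs Marcus: 108–6 for Carlos.
Carlos vs Hassan: 77–37 for Carlos.
Carlos vs Nadia: 77–37 for Carlos.
Carlos vs Diego: 83–31 for Carlos.
Carlos beats every other option head-to-head.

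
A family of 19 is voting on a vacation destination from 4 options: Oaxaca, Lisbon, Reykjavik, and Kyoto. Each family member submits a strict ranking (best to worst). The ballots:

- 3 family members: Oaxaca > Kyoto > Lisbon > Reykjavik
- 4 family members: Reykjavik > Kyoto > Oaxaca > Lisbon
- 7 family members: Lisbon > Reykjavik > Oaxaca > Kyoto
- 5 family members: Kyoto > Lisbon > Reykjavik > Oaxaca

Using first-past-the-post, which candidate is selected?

First-place votes: Oaxaca 3, Lisbon 7, Reykjavik 4, Kyoto 5.
Lisbon has the most first-place votes.

Lisbon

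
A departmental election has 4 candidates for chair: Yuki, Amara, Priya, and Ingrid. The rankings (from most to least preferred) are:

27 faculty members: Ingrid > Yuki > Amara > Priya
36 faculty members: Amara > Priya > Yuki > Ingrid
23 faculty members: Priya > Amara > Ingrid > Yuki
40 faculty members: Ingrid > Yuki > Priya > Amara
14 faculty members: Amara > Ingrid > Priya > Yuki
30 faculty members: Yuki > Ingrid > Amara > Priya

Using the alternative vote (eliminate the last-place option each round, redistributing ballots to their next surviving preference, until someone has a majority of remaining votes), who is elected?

Round 1: Yuki 30, Amara 50, Priya 23, Ingrid 67. Eliminate Priya.
Round 2: Yuki 30, Amara 73, Ingrid 67. Eliminate Yuki.
Round 3: Amara 73, Ingrid 97. Ingrid has a majority.

Ingrid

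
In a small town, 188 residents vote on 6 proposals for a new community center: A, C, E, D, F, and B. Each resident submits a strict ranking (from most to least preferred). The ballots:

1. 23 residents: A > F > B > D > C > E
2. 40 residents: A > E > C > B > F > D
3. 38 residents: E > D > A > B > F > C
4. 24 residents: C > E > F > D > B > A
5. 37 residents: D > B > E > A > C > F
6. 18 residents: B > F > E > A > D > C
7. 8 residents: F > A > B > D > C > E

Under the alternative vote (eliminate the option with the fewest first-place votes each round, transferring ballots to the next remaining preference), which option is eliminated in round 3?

Round 1: A 63, C 24, E 38, D 37, F 8, B 18. Eliminate F.
Round 2: A 71, C 24, E 38, D 37, B 18. Eliminate B.
Round 3: A 71, C 24, E 56, D 37. Eliminate C.

C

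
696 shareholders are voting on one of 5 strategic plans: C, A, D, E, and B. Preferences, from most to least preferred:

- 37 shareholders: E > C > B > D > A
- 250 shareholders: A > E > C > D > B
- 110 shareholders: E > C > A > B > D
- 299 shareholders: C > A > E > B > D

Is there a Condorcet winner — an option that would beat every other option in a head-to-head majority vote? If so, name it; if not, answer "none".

Checking pairwise contests:
E beats C 397–299.
C beats A 446–250.
C beats D 696–0.
A beats E 549–147.
C beats B 696–0.
Every option loses at least one head-to-head, so there is no Condorcet winner.

none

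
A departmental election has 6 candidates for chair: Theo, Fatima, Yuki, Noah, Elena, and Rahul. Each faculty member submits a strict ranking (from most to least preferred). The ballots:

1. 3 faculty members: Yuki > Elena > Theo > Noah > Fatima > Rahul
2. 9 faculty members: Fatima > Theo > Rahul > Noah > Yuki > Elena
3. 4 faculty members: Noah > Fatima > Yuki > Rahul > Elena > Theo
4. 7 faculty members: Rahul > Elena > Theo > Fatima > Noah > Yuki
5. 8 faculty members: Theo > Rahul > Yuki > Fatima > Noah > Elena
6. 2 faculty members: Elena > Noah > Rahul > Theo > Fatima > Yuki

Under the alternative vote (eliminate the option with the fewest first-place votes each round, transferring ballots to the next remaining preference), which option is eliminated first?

Round 1: Theo 8, Fatima 9, Yuki 3, Noah 4, Elena 2, Rahul 7. Eliminate Elena.

Elena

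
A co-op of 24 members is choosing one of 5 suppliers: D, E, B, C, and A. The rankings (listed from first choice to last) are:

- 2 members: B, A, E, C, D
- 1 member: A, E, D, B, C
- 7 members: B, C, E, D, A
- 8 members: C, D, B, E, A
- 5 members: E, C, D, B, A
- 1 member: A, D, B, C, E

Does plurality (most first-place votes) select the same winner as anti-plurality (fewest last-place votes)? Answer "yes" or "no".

Plurality — first-place votes: D 0, E 5, B 9, C 8, A 2. Winner: B.
Anti-plurality — last-place votes: D 2, E 1, B 0, C 1, A 20. Winner: B.
The two methods agree.

yes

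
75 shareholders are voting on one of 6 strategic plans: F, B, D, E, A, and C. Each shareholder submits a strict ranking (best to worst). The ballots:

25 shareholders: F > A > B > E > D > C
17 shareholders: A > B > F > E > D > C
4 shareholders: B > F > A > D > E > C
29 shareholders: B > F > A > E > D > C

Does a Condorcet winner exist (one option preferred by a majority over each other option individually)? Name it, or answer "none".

Checking pairwise contests:
B beats F 50–25.
A beats B 42–33.
F beats D 75–0.
F beats E 75–0.
F beats A 58–17.
F beats C 75–0.
Every option loses at least one head-to-head, so there is no Condorcet winner.

none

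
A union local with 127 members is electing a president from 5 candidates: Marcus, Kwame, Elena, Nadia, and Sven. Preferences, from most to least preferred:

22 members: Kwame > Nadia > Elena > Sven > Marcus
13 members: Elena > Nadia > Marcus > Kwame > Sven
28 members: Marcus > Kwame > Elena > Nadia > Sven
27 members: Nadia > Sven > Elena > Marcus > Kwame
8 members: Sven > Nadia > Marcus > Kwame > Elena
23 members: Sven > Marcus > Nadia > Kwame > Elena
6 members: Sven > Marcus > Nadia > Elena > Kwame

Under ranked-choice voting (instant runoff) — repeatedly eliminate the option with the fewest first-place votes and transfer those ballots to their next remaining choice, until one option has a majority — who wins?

Round 1: Marcus 28, Kwame 22, Elena 13, Nadia 27, Sven 37. Eliminate Elena.
Round 2: Marcus 28, Kwame 22, Nadia 40, Sven 37. Eliminate Kwame.
Round 3: Marcus 28, Nadia 62, Sven 37. Eliminate Marcus.
Round 4: Nadia 90, Sven 37. Nadia has a majority.

Nadia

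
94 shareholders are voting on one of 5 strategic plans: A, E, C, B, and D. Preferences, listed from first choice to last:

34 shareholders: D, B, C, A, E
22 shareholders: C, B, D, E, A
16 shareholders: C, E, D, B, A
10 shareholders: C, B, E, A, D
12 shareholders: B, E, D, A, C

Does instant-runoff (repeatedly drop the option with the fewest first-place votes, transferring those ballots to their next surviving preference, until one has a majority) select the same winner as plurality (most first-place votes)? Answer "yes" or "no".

yes

Instant-runoff — R1 A 0, E 0, C 48, B 12, D 34 (C winner). Winner: C.
Plurality — first-place votes: A 0, E 0, C 48, B 12, D 34. Winner: C.
The two methods agree.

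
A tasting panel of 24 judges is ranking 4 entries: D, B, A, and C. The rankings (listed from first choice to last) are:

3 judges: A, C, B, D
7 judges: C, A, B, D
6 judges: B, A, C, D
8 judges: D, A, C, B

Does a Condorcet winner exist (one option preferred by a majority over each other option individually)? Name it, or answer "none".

A vs D: 16–8 for A.
A vs B: 18–6 for A.
A vs C: 17–7 for A.
A beats every other option head-to-head.

A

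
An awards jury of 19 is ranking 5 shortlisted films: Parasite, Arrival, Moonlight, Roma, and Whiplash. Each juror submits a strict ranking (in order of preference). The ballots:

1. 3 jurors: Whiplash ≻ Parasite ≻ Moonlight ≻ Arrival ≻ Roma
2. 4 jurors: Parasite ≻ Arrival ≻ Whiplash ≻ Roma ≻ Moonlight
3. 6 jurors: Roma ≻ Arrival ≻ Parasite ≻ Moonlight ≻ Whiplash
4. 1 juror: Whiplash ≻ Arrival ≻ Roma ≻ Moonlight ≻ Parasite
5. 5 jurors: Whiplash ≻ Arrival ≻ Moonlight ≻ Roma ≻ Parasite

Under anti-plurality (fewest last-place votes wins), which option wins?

Last-place votes: Parasite 6, Arrival 0, Moonlight 4, Roma 3, Whiplash 6.
Arrival is ranked last by the fewest voters, so Arrival wins.

Arrival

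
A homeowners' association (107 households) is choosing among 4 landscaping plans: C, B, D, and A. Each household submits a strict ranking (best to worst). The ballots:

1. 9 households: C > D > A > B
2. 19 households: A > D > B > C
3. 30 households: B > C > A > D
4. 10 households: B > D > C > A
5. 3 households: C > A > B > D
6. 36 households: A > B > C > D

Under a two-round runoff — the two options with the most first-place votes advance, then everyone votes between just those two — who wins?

A

Round 1 first-place votes: C 12, B 40, D 0, A 55.
A and B advance.
Runoff: A is preferred to B by 67 voters; B by 40.
A wins the runoff.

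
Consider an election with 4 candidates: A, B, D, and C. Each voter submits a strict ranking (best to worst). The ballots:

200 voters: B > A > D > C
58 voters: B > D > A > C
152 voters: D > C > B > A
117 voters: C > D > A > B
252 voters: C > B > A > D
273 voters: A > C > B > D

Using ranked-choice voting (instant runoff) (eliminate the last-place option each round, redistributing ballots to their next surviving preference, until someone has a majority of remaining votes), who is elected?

A

Round 1: A 273, B 258, D 152, C 369. Eliminate D.
Round 2: A 273, B 258, C 521. Eliminate B.
Round 3: A 531, C 521. A has a majority.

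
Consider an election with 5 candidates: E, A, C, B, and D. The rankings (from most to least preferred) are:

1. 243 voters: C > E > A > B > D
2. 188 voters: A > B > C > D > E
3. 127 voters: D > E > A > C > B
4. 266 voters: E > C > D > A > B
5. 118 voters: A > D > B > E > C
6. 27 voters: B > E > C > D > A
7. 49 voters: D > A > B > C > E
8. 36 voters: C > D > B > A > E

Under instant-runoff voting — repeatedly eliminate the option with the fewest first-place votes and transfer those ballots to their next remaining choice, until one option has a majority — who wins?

Round 1: E 266, A 306, C 279, B 27, D 176. Eliminate B.
Round 2: E 293, A 306, C 279, D 176. Eliminate D.
Round 3: E 420, A 355, C 279. Eliminate C.
Round 4: E 663, A 391. E has a majority.

E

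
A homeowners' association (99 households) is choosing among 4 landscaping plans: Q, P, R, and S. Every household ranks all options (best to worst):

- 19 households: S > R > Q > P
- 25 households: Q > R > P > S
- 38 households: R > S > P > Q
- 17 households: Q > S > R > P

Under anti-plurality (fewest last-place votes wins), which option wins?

R

Last-place votes: Q 38, P 36, R 0, S 25.
R is ranked last by the fewest voters, so R wins.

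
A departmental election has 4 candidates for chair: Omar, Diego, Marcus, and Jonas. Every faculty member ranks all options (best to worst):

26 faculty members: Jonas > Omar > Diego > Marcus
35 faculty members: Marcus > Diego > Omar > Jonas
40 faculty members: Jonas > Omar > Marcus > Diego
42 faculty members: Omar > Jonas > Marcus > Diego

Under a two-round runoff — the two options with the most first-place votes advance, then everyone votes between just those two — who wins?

Round 1 first-place votes: Omar 42, Diego 0, Marcus 35, Jonas 66.
Jonas and Omar advance.
Runoff: Jonas is preferred to Omar by 66 voters; Omar by 77.
Omar wins the runoff.

Omar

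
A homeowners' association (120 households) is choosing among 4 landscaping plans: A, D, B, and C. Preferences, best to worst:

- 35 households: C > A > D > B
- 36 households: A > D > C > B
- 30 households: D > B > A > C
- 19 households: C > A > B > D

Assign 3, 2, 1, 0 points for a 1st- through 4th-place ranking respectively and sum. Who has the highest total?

A

A: 35·2 + 36·3 + 30·1 + 19·2 = 246
D: 35·1 + 36·2 + 30·3 + 19·0 = 197
B: 35·0 + 36·0 + 30·2 + 19·1 = 79
C: 35·3 + 36·1 + 30·0 + 19·3 = 198
A has the highest Borda score (246).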